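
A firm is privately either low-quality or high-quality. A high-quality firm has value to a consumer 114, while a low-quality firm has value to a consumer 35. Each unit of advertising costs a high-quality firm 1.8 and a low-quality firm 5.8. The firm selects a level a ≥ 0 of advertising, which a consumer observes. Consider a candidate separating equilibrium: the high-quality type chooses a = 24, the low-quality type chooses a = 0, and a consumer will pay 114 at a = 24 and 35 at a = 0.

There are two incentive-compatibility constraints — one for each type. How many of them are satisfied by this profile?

High-quality type: signal → 114 − 1.8 × 24 = 70.8; deviate to 0 → 35. IC holds (70.8 ≥ 35).
Low-quality type: stay at 0 → 35; mimic → 114 − 5.8 × 24 = -25.2. IC holds (35 ≥ -25.2).
2 of 2 constraints hold, so this is a separating equilibrium.

2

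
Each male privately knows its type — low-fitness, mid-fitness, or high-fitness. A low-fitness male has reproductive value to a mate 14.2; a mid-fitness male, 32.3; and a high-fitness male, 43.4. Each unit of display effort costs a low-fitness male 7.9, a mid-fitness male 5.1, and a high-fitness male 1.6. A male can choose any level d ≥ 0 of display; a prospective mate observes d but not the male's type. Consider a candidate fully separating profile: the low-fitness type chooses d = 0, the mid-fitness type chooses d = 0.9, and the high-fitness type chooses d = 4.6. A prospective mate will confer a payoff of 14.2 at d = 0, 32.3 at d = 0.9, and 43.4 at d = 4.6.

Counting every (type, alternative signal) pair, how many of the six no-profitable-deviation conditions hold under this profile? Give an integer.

Mid-fitness (own payoff 32.3 − 5.1×0.9 = 27.71): to d=0 gives 14.2 → no gain ✓; to d=4.6 gives 43.4 − 5.1×4.6 = 19.94 → no gain ✓.
Low-fitness (own payoff 14.2): to d=0.9 gives 32.3 − 7.9×0.9 = 25.19 → profitable ✗; to d=4.6 gives 43.4 − 7.9×4.6 = 7.06 → no gain ✓.
High-fitness (own payoff 43.4 − 1.6×4.6 = 36.04): to d=0 gives 14.2 → no gain ✓; to d=0.9 gives 32.3 − 1.6×0.9 = 30.86 → no gain ✓.
5 of the 6 constraints hold; not an equilibrium.

5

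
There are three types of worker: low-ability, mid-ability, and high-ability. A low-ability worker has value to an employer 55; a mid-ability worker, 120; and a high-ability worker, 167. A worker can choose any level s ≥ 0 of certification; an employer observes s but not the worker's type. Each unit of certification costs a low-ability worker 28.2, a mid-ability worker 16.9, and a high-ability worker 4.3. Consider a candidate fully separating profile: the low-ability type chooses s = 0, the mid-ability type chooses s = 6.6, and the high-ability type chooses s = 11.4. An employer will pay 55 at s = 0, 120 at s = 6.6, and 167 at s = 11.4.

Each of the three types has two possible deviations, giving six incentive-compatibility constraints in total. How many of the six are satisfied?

5

Mid-ability (own payoff 120 − 16.9×6.6 = 8.46): to s=0 gives 55 → profitable ✗; to s=11.4 gives 167 − 16.9×11.4 = -25.66 → no gain ✓.
High-ability (own payoff 167 − 4.3×11.4 = 117.98): to s=0 gives 55 → no gain ✓; to s=6.6 gives 120 − 4.3×6.6 = 91.62 → no gain ✓.
Low-ability (own payoff 55): to s=6.6 gives 120 − 28.2×6.6 = -66.12 → no gain ✓; to s=11.4 gives 167 − 28.2×11.4 = -154.48 → no gain ✓.
5 of the 6 constraints hold; not an equilibrium.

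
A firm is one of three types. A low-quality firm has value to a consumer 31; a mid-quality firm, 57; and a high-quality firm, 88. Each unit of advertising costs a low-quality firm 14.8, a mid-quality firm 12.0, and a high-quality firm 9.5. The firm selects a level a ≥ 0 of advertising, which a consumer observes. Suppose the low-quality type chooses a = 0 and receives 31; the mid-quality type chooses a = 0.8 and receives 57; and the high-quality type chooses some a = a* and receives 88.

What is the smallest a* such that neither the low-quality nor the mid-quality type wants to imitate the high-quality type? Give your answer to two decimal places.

3.85

Mid-quality type (on-path payoff 57 − 12.0×0.8 = 47.4) won't mimic when 47.4 ≥ 88 − 12.0·a*, i.e. a* ≥ 3.38.
Low-quality type (on-path payoff 31) won't mimic when 31 ≥ 88 − 14.8·a*, i.e. a* ≥ 3.85.
Both must hold, so a* = max(3.85, 3.38) = 3.85. The low-quality type's constraint binds.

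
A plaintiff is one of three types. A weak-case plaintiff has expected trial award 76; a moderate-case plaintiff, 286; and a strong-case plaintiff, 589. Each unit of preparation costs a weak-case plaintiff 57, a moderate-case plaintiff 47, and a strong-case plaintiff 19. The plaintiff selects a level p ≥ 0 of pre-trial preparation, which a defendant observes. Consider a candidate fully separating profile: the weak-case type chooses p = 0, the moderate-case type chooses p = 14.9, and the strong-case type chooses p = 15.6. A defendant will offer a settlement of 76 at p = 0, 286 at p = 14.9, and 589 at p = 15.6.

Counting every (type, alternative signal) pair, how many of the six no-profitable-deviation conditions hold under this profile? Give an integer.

Strong-case (own payoff 589 − 19×15.6 = 292.6): to p=0 gives 76 → no gain ✓; to p=14.9 gives 286 − 19×14.9 = 2.9 → no gain ✓.
Weak-case (own payoff 76): to p=14.9 gives 286 − 57×14.9 = -563.3 → no gain ✓; to p=15.6 gives 589 − 57×15.6 = -300.2 → no gain ✓.
Moderate-case (own payoff 286 − 47×14.9 = -414.3): to p=0 gives 76 → profitable ✗; to p=15.6 gives 589 − 47×15.6 = -144.2 → profitable ✗.
4 of the 6 constraints hold; not an equilibrium.

4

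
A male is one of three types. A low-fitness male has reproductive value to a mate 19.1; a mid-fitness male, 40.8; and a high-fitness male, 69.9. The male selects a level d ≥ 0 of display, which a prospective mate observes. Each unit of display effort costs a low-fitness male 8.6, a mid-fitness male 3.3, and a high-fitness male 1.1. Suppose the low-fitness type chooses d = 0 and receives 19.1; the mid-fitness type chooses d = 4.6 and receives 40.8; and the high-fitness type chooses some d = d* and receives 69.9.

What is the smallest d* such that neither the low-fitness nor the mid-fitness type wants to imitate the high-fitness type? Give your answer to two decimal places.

Mid-fitness type (on-path payoff 40.8 − 3.3×4.6 = 25.62) won't mimic when 25.62 ≥ 69.9 − 3.3·d*, i.e. d* ≥ 13.42.
Low-fitness type (on-path payoff 19.1) won't mimic when 19.1 ≥ 69.9 − 8.6·d*, i.e. d* ≥ 5.91.
Both must hold, so d* = max(5.91, 13.42) = 13.42. The mid-fitness type's constraint binds.

13.42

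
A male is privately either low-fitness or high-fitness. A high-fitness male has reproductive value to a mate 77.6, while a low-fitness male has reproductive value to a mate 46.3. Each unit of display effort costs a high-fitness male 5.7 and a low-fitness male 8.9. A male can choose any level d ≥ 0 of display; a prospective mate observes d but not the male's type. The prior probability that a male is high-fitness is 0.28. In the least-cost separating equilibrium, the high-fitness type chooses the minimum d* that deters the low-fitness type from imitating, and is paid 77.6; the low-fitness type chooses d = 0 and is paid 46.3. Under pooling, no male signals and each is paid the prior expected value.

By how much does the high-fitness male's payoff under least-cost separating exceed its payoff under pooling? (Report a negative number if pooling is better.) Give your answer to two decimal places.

2.49

Least-cost separating signal: d* solves 46.3 = 77.6 − 8.9·d*, so d* = (77.6 − 46.3)/8.9 ≈ 3.5169.
High-fitness type's separating payoff: 77.6 − 5.7 × d* = 77.6 − 5.7 × (77.6 − 46.3)/8.9 = 77.6 − 178.41/8.9 ≈ 57.5539.
Pooling payoff: 0.28 × 77.6 + 0.72 × 46.3 = 55.064.
Difference: 57.5539 − 55.064 = 2.4899, i.e. 2.49 to two decimal places.
The high-fitness type prefers to separate.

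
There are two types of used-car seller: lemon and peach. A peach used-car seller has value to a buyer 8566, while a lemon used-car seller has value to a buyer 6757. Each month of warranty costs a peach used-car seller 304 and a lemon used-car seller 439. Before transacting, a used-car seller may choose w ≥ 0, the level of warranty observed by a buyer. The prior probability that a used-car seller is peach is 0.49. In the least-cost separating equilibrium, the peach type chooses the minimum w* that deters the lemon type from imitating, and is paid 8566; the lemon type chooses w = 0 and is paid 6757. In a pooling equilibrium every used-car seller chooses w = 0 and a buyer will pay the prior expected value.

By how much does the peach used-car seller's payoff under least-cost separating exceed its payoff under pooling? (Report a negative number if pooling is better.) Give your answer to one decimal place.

-330.1

Least-cost separating signal: w* solves 6757 = 8566 − 439·w*, so w* = (8566 − 6757)/439 ≈ 4.1207.
Peach type's separating payoff: 8566 − 304 × w* = 8566 − 304 × (8566 − 6757)/439 = 8566 − 549936/439 ≈ 7313.298.
Pooling payoff: 0.49 × 8566 + 0.51 × 6757 = 7643.41.
Difference: 7313.298 − 7643.41 = -330.112, i.e. -330.1 to one decimal place.
The peach type would prefer the pooling outcome.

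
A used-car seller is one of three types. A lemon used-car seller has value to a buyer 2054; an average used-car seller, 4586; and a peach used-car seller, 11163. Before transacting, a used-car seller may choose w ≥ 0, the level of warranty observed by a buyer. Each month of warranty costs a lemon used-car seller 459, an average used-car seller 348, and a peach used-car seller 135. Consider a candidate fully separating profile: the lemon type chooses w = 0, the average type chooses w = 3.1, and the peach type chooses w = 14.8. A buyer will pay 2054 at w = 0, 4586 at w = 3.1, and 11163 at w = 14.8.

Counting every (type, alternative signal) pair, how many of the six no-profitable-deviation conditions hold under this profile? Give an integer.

3

Lemon (own payoff 2054): to w=3.1 gives 4586 − 459×3.1 = 3163.1 → profitable ✗; to w=14.8 gives 11163 − 459×14.8 = 4369.8 → profitable ✗.
Average (own payoff 4586 − 348×3.1 = 3507.2): to w=0 gives 2054 → no gain ✓; to w=14.8 gives 11163 − 348×14.8 = 6012.6 → profitable ✗.
Peach (own payoff 11163 − 135×14.8 = 9165): to w=0 gives 2054 → no gain ✓; to w=3.1 gives 4586 − 135×3.1 = 4167.5 → no gain ✓.
3 of the 6 constraints hold; not an equilibrium.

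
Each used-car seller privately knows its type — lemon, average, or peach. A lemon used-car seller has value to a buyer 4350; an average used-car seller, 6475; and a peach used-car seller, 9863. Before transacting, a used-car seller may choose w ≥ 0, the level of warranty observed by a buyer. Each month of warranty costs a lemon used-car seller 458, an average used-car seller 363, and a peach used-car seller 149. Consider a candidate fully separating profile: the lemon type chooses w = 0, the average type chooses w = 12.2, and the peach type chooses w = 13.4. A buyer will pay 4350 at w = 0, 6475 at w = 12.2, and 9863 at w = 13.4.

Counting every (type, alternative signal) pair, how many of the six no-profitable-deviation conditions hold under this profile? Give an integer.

4

Average (own payoff 6475 − 363×12.2 = 2046.4): to w=0 gives 4350 → profitable ✗; to w=13.4 gives 9863 − 363×13.4 = 4998.8 → profitable ✗.
Peach (own payoff 9863 − 149×13.4 = 7866.4): to w=0 gives 4350 → no gain ✓; to w=12.2 gives 6475 − 149×12.2 = 4657.2 → no gain ✓.
Lemon (own payoff 4350): to w=12.2 gives 6475 − 458×12.2 = 887.4 → no gain ✓; to w=13.4 gives 9863 − 458×13.4 = 3725.8 → no gain ✓.
4 of the 6 constraints hold; not an equilibrium.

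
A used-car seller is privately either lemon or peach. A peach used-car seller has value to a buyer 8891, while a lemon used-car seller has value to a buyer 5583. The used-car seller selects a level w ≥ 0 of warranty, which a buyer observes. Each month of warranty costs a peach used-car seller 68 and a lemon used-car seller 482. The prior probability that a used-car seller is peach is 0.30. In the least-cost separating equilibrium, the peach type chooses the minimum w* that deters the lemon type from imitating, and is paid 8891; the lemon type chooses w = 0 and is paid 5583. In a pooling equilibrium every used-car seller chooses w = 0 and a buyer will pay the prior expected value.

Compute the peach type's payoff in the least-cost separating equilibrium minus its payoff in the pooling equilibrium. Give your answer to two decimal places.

1848.91

Least-cost separating signal: w* solves 5583 = 8891 − 482·w*, so w* = (8891 − 5583)/482 ≈ 6.8631.
Peach type's separating payoff: 8891 − 68 × w* = 8891 − 68 × (8891 − 5583)/482 = 8891 − 224944/482 ≈ 8424.3112.
Pooling payoff: 0.30 × 8891 + 0.70 × 5583 = 6575.4.
Difference: 8424.3112 − 6575.4 = 1848.9112, i.e. 1848.91 to two decimal places.
The peach type prefers to separate.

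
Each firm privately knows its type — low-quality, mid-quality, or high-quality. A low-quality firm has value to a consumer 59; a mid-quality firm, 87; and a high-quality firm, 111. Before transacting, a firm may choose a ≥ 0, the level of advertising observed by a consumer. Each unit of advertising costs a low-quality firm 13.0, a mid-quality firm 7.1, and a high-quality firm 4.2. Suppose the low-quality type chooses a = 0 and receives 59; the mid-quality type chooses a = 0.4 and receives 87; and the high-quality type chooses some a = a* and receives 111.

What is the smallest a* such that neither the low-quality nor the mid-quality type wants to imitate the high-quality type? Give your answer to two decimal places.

Low-quality type (on-path payoff 59) won't mimic when 59 ≥ 111 − 13.0·a*, i.e. a* ≥ 4.00.
Mid-quality type (on-path payoff 87 − 7.1×0.4 = 84.16) won't mimic when 84.16 ≥ 111 − 7.1·a*, i.e. a* ≥ 3.78.
Both must hold, so a* = max(4.00, 3.78) = 4.00. The low-quality type's constraint binds.

4.00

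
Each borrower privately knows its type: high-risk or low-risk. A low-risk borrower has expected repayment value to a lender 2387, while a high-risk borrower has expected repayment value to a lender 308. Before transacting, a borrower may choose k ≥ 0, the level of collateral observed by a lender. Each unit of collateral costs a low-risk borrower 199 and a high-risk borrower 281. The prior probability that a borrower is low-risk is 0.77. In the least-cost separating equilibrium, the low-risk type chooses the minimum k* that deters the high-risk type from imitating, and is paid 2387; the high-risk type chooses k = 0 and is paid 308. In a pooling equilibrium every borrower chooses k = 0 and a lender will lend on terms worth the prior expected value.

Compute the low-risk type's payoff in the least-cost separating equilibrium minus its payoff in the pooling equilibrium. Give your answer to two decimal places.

Least-cost separating signal: k* solves 308 = 2387 − 281·k*, so k* = (2387 − 308)/281 ≈ 7.3986.
Low-risk type's separating payoff: 2387 − 199 × k* = 2387 − 199 × (2387 − 308)/281 = 2387 − 413721/281 ≈ 914.6833.
Pooling payoff: 0.77 × 2387 + 0.23 × 308 = 1908.83.
Difference: 914.6833 − 1908.83 = -994.1467, i.e. -994.15 to two decimal places.
The low-risk type would prefer the pooling outcome.

-994.15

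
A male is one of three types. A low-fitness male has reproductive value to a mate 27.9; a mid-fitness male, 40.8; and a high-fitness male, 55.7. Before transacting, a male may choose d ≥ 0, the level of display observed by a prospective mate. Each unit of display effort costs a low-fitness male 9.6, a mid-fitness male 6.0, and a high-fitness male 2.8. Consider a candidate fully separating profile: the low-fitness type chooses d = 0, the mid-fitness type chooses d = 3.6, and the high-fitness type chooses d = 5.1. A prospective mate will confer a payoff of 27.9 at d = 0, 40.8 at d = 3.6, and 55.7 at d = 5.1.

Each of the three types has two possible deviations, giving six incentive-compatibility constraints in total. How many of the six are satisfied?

High-fitness (own payoff 55.7 − 2.8×5.1 = 41.42): to d=0 gives 27.9 → no gain ✓; to d=3.6 gives 40.8 − 2.8×3.6 = 30.72 → no gain ✓.
Low-fitness (own payoff 27.9): to d=3.6 gives 40.8 − 9.6×3.6 = 6.24 → no gain ✓; to d=5.1 gives 55.7 − 9.6×5.1 = 6.74 → no gain ✓.
Mid-fitness (own payoff 40.8 − 6.0×3.6 = 19.2): to d=0 gives 27.9 → profitable ✗; to d=5.1 gives 55.7 − 6.0×5.1 = 25.1 → profitable ✗.
4 of the 6 constraints hold; not an equilibrium.

4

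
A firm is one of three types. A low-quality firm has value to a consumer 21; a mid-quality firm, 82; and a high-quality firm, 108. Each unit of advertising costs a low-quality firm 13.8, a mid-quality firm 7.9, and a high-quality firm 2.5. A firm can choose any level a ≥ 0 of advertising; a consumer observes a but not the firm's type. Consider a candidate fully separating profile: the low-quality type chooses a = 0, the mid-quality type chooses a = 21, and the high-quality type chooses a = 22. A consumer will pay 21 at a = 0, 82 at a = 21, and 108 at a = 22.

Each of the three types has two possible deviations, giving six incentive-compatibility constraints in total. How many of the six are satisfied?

High-quality (own payoff 108 − 2.5×22 = 53): to a=0 gives 21 → no gain ✓; to a=21 gives 82 − 2.5×21 = 29.5 → no gain ✓.
Low-quality (own payoff 21): to a=21 gives 82 − 13.8×21 = -207.8 → no gain ✓; to a=22 gives 108 − 13.8×22 = -195.6 → no gain ✓.
Mid-quality (own payoff 82 − 7.9×21 = -83.9): to a=0 gives 21 → profitable ✗; to a=22 gives 108 − 7.9×22 = -65.8 → profitable ✗.
4 of the 6 constraints hold; not an equilibrium.

4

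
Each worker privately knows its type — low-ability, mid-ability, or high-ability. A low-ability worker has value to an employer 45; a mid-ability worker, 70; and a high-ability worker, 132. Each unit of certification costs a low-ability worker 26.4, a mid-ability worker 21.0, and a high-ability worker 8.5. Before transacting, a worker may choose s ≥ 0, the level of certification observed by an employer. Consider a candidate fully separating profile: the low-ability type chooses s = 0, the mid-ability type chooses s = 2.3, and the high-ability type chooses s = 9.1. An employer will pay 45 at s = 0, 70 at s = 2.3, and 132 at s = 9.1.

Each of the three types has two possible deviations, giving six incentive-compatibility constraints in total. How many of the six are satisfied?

5

Low-ability (own payoff 45): to s=2.3 gives 70 − 26.4×2.3 = 9.28 → no gain ✓; to s=9.1 gives 132 − 26.4×9.1 = -108.24 → no gain ✓.
Mid-ability (own payoff 70 − 21.0×2.3 = 21.7): to s=0 gives 45 → profitable ✗; to s=9.1 gives 132 − 21.0×9.1 = -59.1 → no gain ✓.
High-ability (own payoff 132 − 8.5×9.1 = 54.65): to s=0 gives 45 → no gain ✓; to s=2.3 gives 70 − 8.5×2.3 = 50.45 → no gain ✓.
5 of the 6 constraints hold; not an equilibrium.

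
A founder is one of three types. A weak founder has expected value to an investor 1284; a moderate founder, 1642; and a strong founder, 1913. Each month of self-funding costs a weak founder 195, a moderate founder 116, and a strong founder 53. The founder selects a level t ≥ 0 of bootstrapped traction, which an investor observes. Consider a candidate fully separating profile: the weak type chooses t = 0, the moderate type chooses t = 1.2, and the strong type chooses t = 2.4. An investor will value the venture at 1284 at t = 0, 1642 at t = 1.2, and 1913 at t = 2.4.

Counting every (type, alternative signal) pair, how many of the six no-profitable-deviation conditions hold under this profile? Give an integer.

Moderate (own payoff 1642 − 116×1.2 = 1502.8): to t=0 gives 1284 → no gain ✓; to t=2.4 gives 1913 − 116×2.4 = 1634.6 → profitable ✗.
Strong (own payoff 1913 − 53×2.4 = 1785.8): to t=0 gives 1284 → no gain ✓; to t=1.2 gives 1642 − 53×1.2 = 1578.4 → no gain ✓.
Weak (own payoff 1284): to t=1.2 gives 1642 − 195×1.2 = 1408 → profitable ✗; to t=2.4 gives 1913 − 195×2.4 = 1445 → profitable ✗.
3 of the 6 constraints hold; not an equilibrium.

3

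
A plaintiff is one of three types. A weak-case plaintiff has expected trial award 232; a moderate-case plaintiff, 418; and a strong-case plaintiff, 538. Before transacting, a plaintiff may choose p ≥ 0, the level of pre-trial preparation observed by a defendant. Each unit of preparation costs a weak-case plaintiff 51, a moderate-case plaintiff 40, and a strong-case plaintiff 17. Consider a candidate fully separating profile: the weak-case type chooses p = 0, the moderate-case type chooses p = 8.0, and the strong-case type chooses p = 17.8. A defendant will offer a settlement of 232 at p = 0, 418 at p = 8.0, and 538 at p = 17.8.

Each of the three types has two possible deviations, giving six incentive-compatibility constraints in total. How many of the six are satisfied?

Strong-case (own payoff 538 − 17×17.8 = 235.4): to p=0 gives 232 → no gain ✓; to p=8.0 gives 418 − 17×8.0 = 282 → profitable ✗.
Moderate-case (own payoff 418 − 40×8.0 = 98): to p=0 gives 232 → profitable ✗; to p=17.8 gives 538 − 40×17.8 = -174 → no gain ✓.
Weak-case (own payoff 232): to p=8.0 gives 418 − 51×8.0 = 10 → no gain ✓; to p=17.8 gives 538 − 51×17.8 = -369.8 → no gain ✓.
4 of the 6 constraints hold; not an equilibrium.

4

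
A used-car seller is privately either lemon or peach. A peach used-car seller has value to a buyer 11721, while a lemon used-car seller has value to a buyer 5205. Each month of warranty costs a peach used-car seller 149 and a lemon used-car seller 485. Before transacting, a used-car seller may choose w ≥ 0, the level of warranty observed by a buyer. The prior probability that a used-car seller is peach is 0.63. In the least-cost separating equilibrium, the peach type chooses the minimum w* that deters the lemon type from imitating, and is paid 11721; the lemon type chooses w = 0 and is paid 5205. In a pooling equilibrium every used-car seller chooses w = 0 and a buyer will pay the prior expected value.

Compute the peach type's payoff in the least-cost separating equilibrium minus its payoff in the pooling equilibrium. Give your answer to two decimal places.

409.10

Least-cost separating signal: w* solves 5205 = 11721 − 485·w*, so w* = (11721 − 5205)/485 ≈ 13.4351.
Peach type's separating payoff: 11721 − 149 × w* = 11721 − 149 × (11721 − 5205)/485 = 11721 − 970884/485 ≈ 9719.1773.
Pooling payoff: 0.63 × 11721 + 0.37 × 5205 = 9310.08.
Difference: 9719.1773 − 9310.08 = 409.0973, i.e. 409.10 to two decimal places.
The peach type prefers to separate.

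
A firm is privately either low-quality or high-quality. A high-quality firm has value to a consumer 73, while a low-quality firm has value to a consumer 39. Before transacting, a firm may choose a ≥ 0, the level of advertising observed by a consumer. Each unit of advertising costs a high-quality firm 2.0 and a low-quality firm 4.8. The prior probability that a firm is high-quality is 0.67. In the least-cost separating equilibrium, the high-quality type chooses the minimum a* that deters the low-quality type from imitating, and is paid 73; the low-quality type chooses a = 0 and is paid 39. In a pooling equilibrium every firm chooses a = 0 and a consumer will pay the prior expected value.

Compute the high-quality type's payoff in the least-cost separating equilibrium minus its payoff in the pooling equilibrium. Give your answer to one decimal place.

Least-cost separating signal: a* solves 39 = 73 − 4.8·a*, so a* = (73 − 39)/4.8 ≈ 7.0833.
High-quality type's separating payoff: 73 − 2.0 × a* = 73 − 2.0 × (73 − 39)/4.8 = 73 − 68/4.8 ≈ 58.833.
Pooling payoff: 0.67 × 73 + 0.33 × 39 = 61.78.
Difference: 58.833 − 61.78 = -2.947, i.e. -2.9 to one decimal place.
The high-quality type would prefer the pooling outcome.

-2.9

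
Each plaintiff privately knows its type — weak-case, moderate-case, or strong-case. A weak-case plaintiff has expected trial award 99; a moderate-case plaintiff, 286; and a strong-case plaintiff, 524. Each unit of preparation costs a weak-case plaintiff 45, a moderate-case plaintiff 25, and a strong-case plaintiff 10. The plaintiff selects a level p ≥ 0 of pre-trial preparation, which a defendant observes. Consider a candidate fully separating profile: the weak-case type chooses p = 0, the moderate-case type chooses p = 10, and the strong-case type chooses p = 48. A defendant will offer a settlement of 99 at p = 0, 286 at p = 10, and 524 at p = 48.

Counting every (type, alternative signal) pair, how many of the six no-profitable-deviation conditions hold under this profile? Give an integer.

3

Moderate-case (own payoff 286 − 25×10 = 36): to p=0 gives 99 → profitable ✗; to p=48 gives 524 − 25×48 = -676 → no gain ✓.
Weak-case (own payoff 99): to p=10 gives 286 − 45×10 = -164 → no gain ✓; to p=48 gives 524 − 45×48 = -1636 → no gain ✓.
Strong-case (own payoff 524 − 10×48 = 44): to p=0 gives 99 → profitable ✗; to p=10 gives 286 − 10×10 = 186 → profitable ✗.
3 of the 6 constraints hold; not an equilibrium.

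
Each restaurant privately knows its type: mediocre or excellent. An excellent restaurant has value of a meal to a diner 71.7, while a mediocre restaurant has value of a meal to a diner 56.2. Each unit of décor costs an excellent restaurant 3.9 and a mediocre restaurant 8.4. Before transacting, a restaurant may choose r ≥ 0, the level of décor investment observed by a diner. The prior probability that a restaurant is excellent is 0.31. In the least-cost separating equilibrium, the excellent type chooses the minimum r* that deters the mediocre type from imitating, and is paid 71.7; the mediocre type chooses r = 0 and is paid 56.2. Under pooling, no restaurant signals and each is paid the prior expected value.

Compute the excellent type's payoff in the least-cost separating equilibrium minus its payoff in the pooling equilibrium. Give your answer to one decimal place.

Least-cost separating signal: r* solves 56.2 = 71.7 − 8.4·r*, so r* = (71.7 − 56.2)/8.4 ≈ 1.8452.
Excellent type's separating payoff: 71.7 − 3.9 × r* = 71.7 − 3.9 × (71.7 − 56.2)/8.4 = 71.7 − 60.45/8.4 ≈ 64.504.
Pooling payoff: 0.31 × 71.7 + 0.69 × 56.2 = 61.005.
Difference: 64.504 − 61.005 = 3.499, i.e. 3.5 to one decimal place.
The excellent type prefers to separate.

3.5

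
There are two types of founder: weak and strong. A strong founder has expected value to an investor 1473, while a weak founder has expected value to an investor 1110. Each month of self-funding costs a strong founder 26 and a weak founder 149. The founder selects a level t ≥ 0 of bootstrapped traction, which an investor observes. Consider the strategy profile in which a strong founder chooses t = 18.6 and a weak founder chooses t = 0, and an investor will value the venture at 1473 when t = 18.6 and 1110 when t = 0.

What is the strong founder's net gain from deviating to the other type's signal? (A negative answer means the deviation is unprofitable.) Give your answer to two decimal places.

Playing t = 18.6 the strong founder receives 1473 − 26 × 18.6 = 989.4.
Deviating to t = 0 yields 1110 instead.
Gain from deviating: 1110 − 989.4 = 120.60.
The gain is positive, so the strong type's incentive-compatibility constraint is violated — this profile is not a separating equilibrium.

120.60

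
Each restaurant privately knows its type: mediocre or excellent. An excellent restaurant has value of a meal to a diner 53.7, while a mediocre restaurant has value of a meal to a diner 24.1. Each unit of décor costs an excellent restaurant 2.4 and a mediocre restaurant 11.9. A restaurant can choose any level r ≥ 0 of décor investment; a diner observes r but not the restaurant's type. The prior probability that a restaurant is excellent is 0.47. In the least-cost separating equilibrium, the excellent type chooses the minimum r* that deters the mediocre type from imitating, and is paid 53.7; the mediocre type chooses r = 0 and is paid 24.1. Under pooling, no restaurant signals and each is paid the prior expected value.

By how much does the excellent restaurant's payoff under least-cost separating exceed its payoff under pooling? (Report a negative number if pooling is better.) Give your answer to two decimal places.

Least-cost separating signal: r* solves 24.1 = 53.7 − 11.9·r*, so r* = (53.7 − 24.1)/11.9 ≈ 2.4874.
Excellent type's separating payoff: 53.7 − 2.4 × r* = 53.7 − 2.4 × (53.7 − 24.1)/11.9 = 53.7 − 71.04/11.9 ≈ 47.7303.
Pooling payoff: 0.47 × 53.7 + 0.53 × 24.1 = 38.012.
Difference: 47.7303 − 38.012 = 9.7183, i.e. 9.72 to two decimal places.
The excellent type prefers to separate.

9.72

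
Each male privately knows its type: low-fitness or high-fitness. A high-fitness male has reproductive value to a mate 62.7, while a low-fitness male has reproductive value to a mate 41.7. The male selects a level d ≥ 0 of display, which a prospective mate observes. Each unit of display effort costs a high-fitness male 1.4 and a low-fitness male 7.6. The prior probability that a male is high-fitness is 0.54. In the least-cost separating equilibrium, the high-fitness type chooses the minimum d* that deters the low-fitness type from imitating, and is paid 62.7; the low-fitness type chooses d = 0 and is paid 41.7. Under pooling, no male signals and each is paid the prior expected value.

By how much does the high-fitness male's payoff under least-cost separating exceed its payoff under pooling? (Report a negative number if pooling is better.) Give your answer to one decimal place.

Least-cost separating signal: d* solves 41.7 = 62.7 − 7.6·d*, so d* = (62.7 − 41.7)/7.6 ≈ 2.7632.
High-fitness type's separating payoff: 62.7 − 1.4 × d* = 62.7 − 1.4 × (62.7 − 41.7)/7.6 = 62.7 − 29.4/7.6 ≈ 58.832.
Pooling payoff: 0.54 × 62.7 + 0.46 × 41.7 = 53.04.
Difference: 58.832 − 53.04 = 5.792, i.e. 5.8 to one decimal place.
The high-fitness type prefers to separate.

5.8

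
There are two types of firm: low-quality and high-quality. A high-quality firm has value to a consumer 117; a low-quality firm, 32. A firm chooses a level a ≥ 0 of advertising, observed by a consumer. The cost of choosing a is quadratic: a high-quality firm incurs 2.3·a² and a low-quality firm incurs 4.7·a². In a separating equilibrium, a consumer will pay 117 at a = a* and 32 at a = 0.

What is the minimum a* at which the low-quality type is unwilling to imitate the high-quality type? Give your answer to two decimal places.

4.25

The low-quality type at a = 0 receives 32; imitating at a* yields 117 − 4.7·a*².
Indifference: 32 = 117 − 4.7·a*², so a*² = (117 − 32) / 4.7 ≈ 18.0851.
a* = √18.0851 ≈ 4.25.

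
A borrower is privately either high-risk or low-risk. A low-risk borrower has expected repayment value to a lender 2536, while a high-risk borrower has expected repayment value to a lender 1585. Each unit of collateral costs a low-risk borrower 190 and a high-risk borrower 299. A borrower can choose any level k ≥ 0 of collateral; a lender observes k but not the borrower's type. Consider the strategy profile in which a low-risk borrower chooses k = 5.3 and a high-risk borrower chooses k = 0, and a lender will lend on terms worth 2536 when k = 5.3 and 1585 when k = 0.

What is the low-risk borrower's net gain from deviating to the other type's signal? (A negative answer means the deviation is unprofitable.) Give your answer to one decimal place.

56.0

Playing k = 5.3 the low-risk borrower receives 2536 − 190 × 5.3 = 1529.
Deviating to k = 0 yields 1585 instead.
Gain from deviating: 1585 − 1529 = 56.0.
The gain is positive, so the low-risk type's incentive-compatibility constraint is violated — this profile is not a separating equilibrium.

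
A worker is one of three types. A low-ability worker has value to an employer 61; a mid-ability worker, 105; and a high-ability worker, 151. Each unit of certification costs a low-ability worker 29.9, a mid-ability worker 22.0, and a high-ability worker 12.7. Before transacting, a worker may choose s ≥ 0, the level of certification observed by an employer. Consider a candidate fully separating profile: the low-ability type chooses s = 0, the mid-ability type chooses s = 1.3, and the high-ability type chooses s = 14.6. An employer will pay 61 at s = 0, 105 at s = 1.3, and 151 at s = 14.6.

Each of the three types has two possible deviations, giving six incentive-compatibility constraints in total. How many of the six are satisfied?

3

Low-ability (own payoff 61): to s=1.3 gives 105 − 29.9×1.3 = 66.13 → profitable ✗; to s=14.6 gives 151 − 29.9×14.6 = -285.54 → no gain ✓.
High-ability (own payoff 151 − 12.7×14.6 = -34.42): to s=0 gives 61 → profitable ✗; to s=1.3 gives 105 − 12.7×1.3 = 88.49 → profitable ✗.
Mid-ability (own payoff 105 − 22.0×1.3 = 76.4): to s=0 gives 61 → no gain ✓; to s=14.6 gives 151 − 22.0×14.6 = -170.2 → no gain ✓.
3 of the 6 constraints hold; not an equilibrium.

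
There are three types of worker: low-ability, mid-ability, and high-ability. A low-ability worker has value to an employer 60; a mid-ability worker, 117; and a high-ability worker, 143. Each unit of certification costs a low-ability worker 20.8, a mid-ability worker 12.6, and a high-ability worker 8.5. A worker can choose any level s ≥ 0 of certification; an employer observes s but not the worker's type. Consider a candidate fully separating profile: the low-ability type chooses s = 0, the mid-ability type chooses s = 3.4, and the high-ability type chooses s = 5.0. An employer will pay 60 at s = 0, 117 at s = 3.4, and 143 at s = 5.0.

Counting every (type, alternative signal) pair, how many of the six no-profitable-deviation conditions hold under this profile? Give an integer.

Mid-ability (own payoff 117 − 12.6×3.4 = 74.16): to s=0 gives 60 → no gain ✓; to s=5.0 gives 143 − 12.6×5.0 = 80 → profitable ✗.
High-ability (own payoff 143 − 8.5×5.0 = 100.5): to s=0 gives 60 → no gain ✓; to s=3.4 gives 117 − 8.5×3.4 = 88.1 → no gain ✓.
Low-ability (own payoff 60): to s=3.4 gives 117 − 20.8×3.4 = 46.28 → no gain ✓; to s=5.0 gives 143 − 20.8×5.0 = 39 → no gain ✓.
5 of the 6 constraints hold; not an equilibrium.

5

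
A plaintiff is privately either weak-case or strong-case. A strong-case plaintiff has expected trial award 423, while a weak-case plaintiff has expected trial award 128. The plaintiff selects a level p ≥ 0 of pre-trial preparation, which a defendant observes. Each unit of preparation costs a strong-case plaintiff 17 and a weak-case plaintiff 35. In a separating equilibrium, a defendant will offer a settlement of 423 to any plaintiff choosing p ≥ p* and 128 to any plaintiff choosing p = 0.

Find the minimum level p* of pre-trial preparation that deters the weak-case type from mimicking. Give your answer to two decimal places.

8.43

A weak-case plaintiff choosing p = 0 receives 128.
Imitating at p* instead would pay 423 at cost 35·p*, netting 423 − 35·p*.
Indifference: 128 = 423 − 35·p*, so p* = (423 − 128) / 35 ≈ 8.43.
This is the weak-case type's binding incentive-compatibility constraint; any p ≥ 8.43 sustains separation on that side.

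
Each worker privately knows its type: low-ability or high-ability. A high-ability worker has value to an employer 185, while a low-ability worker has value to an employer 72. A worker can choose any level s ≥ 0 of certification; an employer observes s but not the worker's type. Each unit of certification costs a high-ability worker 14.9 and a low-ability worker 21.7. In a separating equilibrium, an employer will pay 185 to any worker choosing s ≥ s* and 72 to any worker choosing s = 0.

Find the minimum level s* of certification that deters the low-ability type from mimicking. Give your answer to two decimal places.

5.21

A low-ability worker choosing s = 0 receives 72.
Imitating at s* instead would pay 185 at cost 21.7·s*, netting 185 − 21.7·s*.
Indifference: 72 = 185 − 21.7·s*, so s* = (185 − 72) / 21.7 ≈ 5.21.
At s* the low-ability type's incentive constraint just binds; the high-ability type strictly prefers s* since its per-unit cost is lower.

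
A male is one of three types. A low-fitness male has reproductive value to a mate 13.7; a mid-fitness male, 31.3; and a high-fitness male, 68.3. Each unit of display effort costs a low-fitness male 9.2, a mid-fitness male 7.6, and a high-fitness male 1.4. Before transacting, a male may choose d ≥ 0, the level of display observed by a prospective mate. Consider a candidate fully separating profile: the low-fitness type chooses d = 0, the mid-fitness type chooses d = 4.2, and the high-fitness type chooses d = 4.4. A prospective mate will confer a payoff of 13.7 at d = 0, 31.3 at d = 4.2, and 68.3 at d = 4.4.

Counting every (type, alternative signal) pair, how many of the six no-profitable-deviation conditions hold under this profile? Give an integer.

3

Mid-fitness (own payoff 31.3 − 7.6×4.2 = -0.62): to d=0 gives 13.7 → profitable ✗; to d=4.4 gives 68.3 − 7.6×4.4 = 34.86 → profitable ✗.
High-fitness (own payoff 68.3 − 1.4×4.4 = 62.14): to d=0 gives 13.7 → no gain ✓; to d=4.2 gives 31.3 − 1.4×4.2 = 25.42 → no gain ✓.
Low-fitness (own payoff 13.7): to d=4.2 gives 31.3 − 9.2×4.2 = -7.34 → no gain ✓; to d=4.4 gives 68.3 − 9.2×4.4 = 27.82 → profitable ✗.
3 of the 6 constraints hold; not an equilibrium.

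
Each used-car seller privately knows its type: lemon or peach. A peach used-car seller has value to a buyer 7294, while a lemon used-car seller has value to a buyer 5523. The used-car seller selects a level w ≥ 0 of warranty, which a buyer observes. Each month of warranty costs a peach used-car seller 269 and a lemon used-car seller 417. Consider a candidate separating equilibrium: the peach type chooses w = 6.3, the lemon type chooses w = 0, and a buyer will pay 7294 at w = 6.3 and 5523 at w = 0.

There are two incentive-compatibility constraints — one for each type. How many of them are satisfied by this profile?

2

Peach type: signal → 7294 − 269 × 6.3 = 5599.3; deviate to 0 → 5523. IC holds (5599.3 ≥ 5523).
Lemon type: stay at 0 → 5523; mimic → 7294 − 417 × 6.3 = 4666.9. IC holds (5523 ≥ 4666.9).
2 of 2 constraints hold, so this is a separating equilibrium.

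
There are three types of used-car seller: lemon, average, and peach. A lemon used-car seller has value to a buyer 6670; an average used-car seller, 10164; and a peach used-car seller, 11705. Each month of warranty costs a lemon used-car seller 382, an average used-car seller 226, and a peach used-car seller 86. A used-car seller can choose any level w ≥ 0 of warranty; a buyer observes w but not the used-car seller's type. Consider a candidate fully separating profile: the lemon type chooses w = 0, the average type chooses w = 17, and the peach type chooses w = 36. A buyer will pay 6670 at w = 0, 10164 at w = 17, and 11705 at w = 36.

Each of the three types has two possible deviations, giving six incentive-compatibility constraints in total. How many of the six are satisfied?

4

Average (own payoff 10164 − 226×17 = 6322): to w=0 gives 6670 → profitable ✗; to w=36 gives 11705 − 226×36 = 3569 → no gain ✓.
Lemon (own payoff 6670): to w=17 gives 10164 − 382×17 = 3670 → no gain ✓; to w=36 gives 11705 − 382×36 = -2047 → no gain ✓.
Peach (own payoff 11705 − 86×36 = 8609): to w=0 gives 6670 → no gain ✓; to w=17 gives 10164 − 86×17 = 8702 → profitable ✗.
4 of the 6 constraints hold; not an equilibrium.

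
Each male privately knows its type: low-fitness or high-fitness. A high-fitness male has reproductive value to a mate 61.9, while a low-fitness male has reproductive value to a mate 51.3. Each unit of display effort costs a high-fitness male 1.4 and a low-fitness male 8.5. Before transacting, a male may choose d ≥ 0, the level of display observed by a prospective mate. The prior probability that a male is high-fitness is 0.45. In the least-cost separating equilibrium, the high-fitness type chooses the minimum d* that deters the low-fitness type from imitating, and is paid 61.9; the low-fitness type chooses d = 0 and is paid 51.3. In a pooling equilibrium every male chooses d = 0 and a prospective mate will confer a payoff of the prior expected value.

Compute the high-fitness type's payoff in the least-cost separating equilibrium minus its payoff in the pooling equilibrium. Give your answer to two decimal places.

4.08

Least-cost separating signal: d* solves 51.3 = 61.9 − 8.5·d*, so d* = (61.9 − 51.3)/8.5 ≈ 1.2471.
High-fitness type's separating payoff: 61.9 − 1.4 × d* = 61.9 − 1.4 × (61.9 − 51.3)/8.5 = 61.9 − 14.84/8.5 ≈ 60.1541.
Pooling payoff: 0.45 × 61.9 + 0.55 × 51.3 = 56.07.
Difference: 60.1541 − 56.07 = 4.0841, i.e. 4.08 to two decimal places.
The high-fitness type prefers to separate.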